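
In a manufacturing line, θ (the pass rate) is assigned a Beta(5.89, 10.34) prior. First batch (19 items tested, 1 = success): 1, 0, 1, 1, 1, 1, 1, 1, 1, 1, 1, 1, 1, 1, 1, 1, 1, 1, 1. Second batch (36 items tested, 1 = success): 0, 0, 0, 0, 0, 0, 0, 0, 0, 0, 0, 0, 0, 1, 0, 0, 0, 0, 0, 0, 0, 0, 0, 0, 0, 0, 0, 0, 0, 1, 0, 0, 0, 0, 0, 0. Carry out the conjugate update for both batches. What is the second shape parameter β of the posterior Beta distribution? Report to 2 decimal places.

The Beta prior is conjugate to a Binomial/Bernoulli likelihood; the update adds successes to α and failures to β.
After batch 1: Beta(5.89+18, 10.34+1) = Beta(23.89, 11.34).
After batch 2: Beta(23.89+2, 11.34+34) = Beta(25.89, 45.34).
Posterior β = 45.34.

45.34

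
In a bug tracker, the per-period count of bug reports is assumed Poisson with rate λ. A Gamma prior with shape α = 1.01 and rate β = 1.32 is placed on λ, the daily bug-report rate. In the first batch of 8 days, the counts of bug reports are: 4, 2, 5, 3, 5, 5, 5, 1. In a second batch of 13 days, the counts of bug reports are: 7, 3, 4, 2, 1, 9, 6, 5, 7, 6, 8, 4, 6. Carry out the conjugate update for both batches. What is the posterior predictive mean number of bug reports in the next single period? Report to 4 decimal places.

4.4359

With a Gamma(shape α, rate β) prior, the Poisson likelihood is conjugate: the posterior is Gamma(α + ΣXᵢ, β + n).
Batch 1: sum of counts S = 30 over n = 8 days.
After batch 1: Gamma(α+S, β+n) = Gamma(1.01+30, 1.32+8) = Gamma(31.01, 9.32).
Batch 2: sum of counts S = 68 over n = 13 days.
After batch 2: Gamma(α+S, β+n) = Gamma(31.01+68, 9.32+13) = Gamma(99.01, 22.32).
The predictive distribution for one future period is NegBinom with mean α/β = 4.4359.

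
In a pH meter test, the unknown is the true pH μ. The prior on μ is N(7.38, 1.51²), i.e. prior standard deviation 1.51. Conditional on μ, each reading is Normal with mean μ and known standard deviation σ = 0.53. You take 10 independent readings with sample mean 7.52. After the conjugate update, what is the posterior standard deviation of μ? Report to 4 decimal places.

For Normal data with known variance σ², a Normal(μ₀, σ₀²) prior on μ is conjugate. Posterior precision = 1/σ₀² + n/σ²; posterior mean is the precision-weighted average of μ₀ and x̄.
σ₀² = 1.51² = 2.2801, σ² = 0.53² = 0.2809; σ² + n·σ₀² = 0.2809 + 10·2.2801 = 23.0819.
Posterior precision = 1/σ₀² + n/σ² = 1/2.2801 + 10/0.2809 = (σ² + n·σ₀²)/(σ₀²σ²) = 23.0819/(2.2801·0.2809); posterior variance σₙ² = σ₀²σ²/(σ² + n·σ₀²) = 2.2801·0.2809/23.0819 = 0.027748.
Posterior SD = √σₙ² = √(2.2801·0.2809/23.0819) = 0.1666.

0.1666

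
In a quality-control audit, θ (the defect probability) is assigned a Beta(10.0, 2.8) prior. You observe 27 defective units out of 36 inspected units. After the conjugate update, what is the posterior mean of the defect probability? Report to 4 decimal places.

0.7582

The Beta prior is conjugate to a Binomial/Bernoulli likelihood; the update adds successes to α and failures to β.
Posterior: Beta(α+k, β+n−k) = Beta(10.0+27, 2.8+9) = Beta(37.0, 11.8).
Posterior mean = α/(α+β) = 37.0/48.8 = 0.7582.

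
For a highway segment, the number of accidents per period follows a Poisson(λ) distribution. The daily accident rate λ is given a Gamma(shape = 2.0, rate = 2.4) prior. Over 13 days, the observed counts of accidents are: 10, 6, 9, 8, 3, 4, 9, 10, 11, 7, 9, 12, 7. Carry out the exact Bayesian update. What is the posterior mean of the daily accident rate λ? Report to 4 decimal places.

With a Gamma(shape α, rate β) prior, the Poisson likelihood is conjugate: the posterior is Gamma(α + ΣXᵢ, β + n).
Sum of counts S = 105 over n = 13 days.
Posterior: Gamma(α+S, β+n) = Gamma(2.0+105, 2.4+13) = Gamma(107.0, 15.4).
Posterior mean = α/β = 107.0/15.4 = 6.9481.

6.9481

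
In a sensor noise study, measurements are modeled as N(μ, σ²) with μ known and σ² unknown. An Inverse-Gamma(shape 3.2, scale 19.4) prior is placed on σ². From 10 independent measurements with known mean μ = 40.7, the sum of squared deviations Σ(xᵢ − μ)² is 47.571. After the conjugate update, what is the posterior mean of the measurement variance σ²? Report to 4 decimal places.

With known mean μ and an Inverse-Gamma(α, β) prior on σ², the Normal likelihood is conjugate: posterior is Inv-Gamma(α + n/2, β + Σ(xᵢ−μ)²/2).
Posterior: Inv-Gamma(3.2 + 10/2, 19.4 + 47.571/2) = Inv-Gamma(8.20, 43.1855).
E[σ²|data] = β/(α−1) = 43.1855/7.20 = 5.9980.

5.9980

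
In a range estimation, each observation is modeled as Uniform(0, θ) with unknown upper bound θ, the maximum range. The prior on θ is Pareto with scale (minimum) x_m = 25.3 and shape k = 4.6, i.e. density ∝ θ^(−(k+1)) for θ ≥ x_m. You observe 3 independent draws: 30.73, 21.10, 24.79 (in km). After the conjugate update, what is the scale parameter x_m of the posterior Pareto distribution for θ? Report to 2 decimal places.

A Pareto(scale x_m, shape k) prior on the upper bound θ of Uniform(0, θ) is conjugate: posterior is Pareto(max(x_m, max xᵢ), k + n).
Sample maximum = 30.73; prior scale x_m = 25.3 → posterior scale = max = 30.73.
Posterior shape = 4.6 + 3 = 7.6.
Posterior scale x_m = 30.73.

30.73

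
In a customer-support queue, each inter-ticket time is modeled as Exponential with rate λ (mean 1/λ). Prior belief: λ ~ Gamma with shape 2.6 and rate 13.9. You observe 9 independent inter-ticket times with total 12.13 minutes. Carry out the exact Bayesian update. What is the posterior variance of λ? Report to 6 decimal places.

With a Gamma(shape α, rate β) prior on the exponential rate λ, the posterior after n observations with total T = Σxᵢ is Gamma(α+n, β+T).
Posterior: Gamma(2.6+9, 13.9+12.13) = Gamma(11.6, 26.03).
Var = α/β² = 0.017120.

0.017120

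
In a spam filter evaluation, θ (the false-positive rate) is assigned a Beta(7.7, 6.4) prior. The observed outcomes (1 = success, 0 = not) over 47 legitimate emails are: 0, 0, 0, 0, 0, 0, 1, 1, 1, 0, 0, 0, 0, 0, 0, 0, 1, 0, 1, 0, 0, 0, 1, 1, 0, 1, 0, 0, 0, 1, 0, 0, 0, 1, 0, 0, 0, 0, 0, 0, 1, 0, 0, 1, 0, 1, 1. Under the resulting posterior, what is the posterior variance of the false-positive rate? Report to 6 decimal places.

0.003688

The Beta prior is conjugate to a Binomial/Bernoulli likelihood; the update adds successes to α and failures to β.
Posterior: Beta(α+k, β+n−k) = Beta(7.7+14, 6.4+33) = Beta(21.7, 39.4).
Var = αβ/((α+β)²(α+β+1)) = 21.7·39.4/(61.1²·62.1) = 0.003688.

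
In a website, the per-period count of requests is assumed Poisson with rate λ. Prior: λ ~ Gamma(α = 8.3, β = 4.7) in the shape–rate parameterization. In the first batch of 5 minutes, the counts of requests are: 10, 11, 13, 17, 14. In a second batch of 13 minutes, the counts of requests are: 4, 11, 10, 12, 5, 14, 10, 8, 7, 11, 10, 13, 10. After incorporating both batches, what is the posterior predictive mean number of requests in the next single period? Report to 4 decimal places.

8.7357

With a Gamma(shape α, rate β) prior, the Poisson likelihood is conjugate: the posterior is Gamma(α + ΣXᵢ, β + n).
Batch 1: sum of counts S = 65 over n = 5 minutes.
After batch 1: Gamma(α+S, β+n) = Gamma(8.3+65, 4.7+5) = Gamma(73.3, 9.7).
Batch 2: sum of counts S = 125 over n = 13 minutes.
After batch 2: Gamma(α+S, β+n) = Gamma(73.3+125, 9.7+13) = Gamma(198.3, 22.7).
The predictive distribution for one future period is NegBinom with mean α/β = 8.7357.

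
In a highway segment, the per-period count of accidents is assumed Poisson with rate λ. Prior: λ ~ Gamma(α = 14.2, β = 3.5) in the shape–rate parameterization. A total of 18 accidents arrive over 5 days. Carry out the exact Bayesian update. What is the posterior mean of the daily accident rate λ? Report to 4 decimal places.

3.7882

With a Gamma(shape α, rate β) prior, the Poisson likelihood is conjugate: the posterior is Gamma(α + ΣXᵢ, β + n).
Posterior: Gamma(α+S, β+n) = Gamma(14.2+18, 3.5+5) = Gamma(32.2, 8.5).
Posterior mean = α/β = 32.2/8.5 = 3.7882.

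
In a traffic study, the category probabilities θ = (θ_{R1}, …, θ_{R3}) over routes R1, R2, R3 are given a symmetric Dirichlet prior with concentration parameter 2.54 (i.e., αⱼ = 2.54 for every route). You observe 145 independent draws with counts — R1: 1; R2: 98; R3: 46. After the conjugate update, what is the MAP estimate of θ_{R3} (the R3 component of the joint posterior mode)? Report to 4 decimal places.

0.3177

The Dirichlet prior is conjugate to the Multinomial likelihood: each posterior αⱼ = prior αⱼ + observed count nⱼ.
Posterior concentration: (3.54, 100.54, 48.54), total = 152.62.
Joint mode component: (α_{R3}−1)/(Σα−K) = 47.54/149.62 = 0.3177.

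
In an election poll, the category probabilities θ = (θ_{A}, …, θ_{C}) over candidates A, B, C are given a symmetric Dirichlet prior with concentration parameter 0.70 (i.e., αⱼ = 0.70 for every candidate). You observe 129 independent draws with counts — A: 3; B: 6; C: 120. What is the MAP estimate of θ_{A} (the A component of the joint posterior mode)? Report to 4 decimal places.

0.0211

The Dirichlet prior is conjugate to the Multinomial likelihood: each posterior αⱼ = prior αⱼ + observed count nⱼ.
Posterior concentration: (3.70, 6.70, 120.70), total = 131.10.
Joint mode component: (α_{A}−1)/(Σα−K) = 2.70/128.10 = 0.0211.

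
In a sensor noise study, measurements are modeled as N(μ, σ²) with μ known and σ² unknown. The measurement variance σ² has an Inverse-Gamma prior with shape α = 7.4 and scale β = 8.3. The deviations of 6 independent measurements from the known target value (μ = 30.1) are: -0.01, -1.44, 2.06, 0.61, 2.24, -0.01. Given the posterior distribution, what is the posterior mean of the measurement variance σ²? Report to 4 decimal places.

With known mean μ and an Inverse-Gamma(α, β) prior on σ², the Normal likelihood is conjugate: posterior is Inv-Gamma(α + n/2, β + Σ(xᵢ−μ)²/2).
Σ(xᵢ−μ)² = (-0.01)² + (-1.44)² + (2.06)² + (0.61)² + (2.24)² + (-0.01)² = 11.7071.
Posterior: Inv-Gamma(7.4 + 6/2, 8.3 + 11.7071/2) = Inv-Gamma(10.40, 14.15355).
E[σ²|data] = β/(α−1) = 14.15355/9.40 = 1.5057.

1.5057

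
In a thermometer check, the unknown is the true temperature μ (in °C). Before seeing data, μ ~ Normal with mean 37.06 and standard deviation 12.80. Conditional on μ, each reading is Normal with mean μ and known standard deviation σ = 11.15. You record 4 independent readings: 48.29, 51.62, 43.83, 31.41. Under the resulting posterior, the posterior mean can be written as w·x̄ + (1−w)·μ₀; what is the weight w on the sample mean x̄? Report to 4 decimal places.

For Normal data with known variance σ², a Normal(μ₀, σ₀²) prior on μ is conjugate. Posterior precision = 1/σ₀² + n/σ²; posterior mean is the precision-weighted average of μ₀ and x̄.
σ₀² = 12.80² = 163.84, σ² = 11.15² = 124.3225. Prior precision 1/σ₀² = 1/163.84; data precision n/σ² = 4/124.3225.
w = (n/σ²)/(1/σ₀² + n/σ²) = n·σ₀²/(σ² + n·σ₀²) = 4·163.84/(124.3225 + 4·163.84) = 655.36/779.6825 = 0.8405.

0.8405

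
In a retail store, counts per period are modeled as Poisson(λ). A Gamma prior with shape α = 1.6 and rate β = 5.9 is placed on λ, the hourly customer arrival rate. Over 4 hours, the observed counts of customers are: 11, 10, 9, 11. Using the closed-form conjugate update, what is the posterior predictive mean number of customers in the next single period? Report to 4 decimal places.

With a Gamma(shape α, rate β) prior, the Poisson likelihood is conjugate: the posterior is Gamma(α + ΣXᵢ, β + n).
Sum of counts S = 41 over n = 4 hours.
Posterior: Gamma(α+S, β+n) = Gamma(1.6+41, 5.9+4) = Gamma(42.6, 9.9).
The predictive distribution for one future period is NegBinom with mean α/β = 4.3030.

4.3030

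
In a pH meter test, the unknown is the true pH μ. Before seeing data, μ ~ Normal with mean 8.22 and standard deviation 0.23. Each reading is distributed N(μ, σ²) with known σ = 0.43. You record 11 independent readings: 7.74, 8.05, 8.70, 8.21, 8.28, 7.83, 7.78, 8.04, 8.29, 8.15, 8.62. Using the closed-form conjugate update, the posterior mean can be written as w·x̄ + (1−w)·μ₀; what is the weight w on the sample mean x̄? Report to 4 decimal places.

0.7589

For Normal data with known variance σ², a Normal(μ₀, σ₀²) prior on μ is conjugate. Posterior precision = 1/σ₀² + n/σ²; posterior mean is the precision-weighted average of μ₀ and x̄.
σ₀² = 0.23² = 0.0529, σ² = 0.43² = 0.1849. Prior precision 1/σ₀² = 1/0.0529; data precision n/σ² = 11/0.1849.
w = (n/σ²)/(1/σ₀² + n/σ²) = n·σ₀²/(σ² + n·σ₀²) = 11·0.0529/(0.1849 + 11·0.0529) = 0.5819/0.7668 = 0.7589.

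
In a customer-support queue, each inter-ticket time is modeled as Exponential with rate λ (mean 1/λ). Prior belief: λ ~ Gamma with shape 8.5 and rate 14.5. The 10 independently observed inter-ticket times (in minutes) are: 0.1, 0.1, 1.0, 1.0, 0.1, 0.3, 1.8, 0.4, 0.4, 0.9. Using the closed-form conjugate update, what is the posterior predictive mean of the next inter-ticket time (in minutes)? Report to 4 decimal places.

With a Gamma(shape α, rate β) prior on the exponential rate λ, the posterior after n observations with total T = Σxᵢ is Gamma(α+n, β+T).
Sum of observations T = 6.1 minutes; n = 10.
Posterior: Gamma(8.5+10, 14.5+6.1) = Gamma(18.5, 20.6).
The predictive distribution for the next observation is Lomax; its mean is β/(α−1) = 20.6/17.5 = 1.1771.

1.1771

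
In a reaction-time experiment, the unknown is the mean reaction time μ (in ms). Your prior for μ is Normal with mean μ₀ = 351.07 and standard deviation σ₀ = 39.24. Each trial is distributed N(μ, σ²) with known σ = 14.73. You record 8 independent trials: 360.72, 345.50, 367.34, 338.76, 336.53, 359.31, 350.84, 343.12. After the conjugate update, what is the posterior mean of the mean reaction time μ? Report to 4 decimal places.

350.2789

For Normal data with known variance σ², a Normal(μ₀, σ₀²) prior on μ is conjugate. Posterior precision = 1/σ₀² + n/σ²; posterior mean is the precision-weighted average of μ₀ and x̄.
Σxᵢ = 360.72 + 345.50 + 367.34 + 338.76 + 336.53 + 359.31 + 350.84 + 343.12 = 2802.12, so n·x̄ = 2802.12.
σ₀² = 39.24² = 1539.7776, σ² = 14.73² = 216.9729; σ² + n·σ₀² = 216.9729 + 8·1539.7776 = 12535.1937.
Posterior mean = (μ₀/σ₀² + n·x̄/σ²)/(1/σ₀² + n/σ²) = (σ²·μ₀ + σ₀²·n·x̄)/(σ² + n·σ₀²) = (216.9729·351.07 + 1539.7776·2802.12)/12535.1937 = 4390814.284515/12535.1937 = 350.2789.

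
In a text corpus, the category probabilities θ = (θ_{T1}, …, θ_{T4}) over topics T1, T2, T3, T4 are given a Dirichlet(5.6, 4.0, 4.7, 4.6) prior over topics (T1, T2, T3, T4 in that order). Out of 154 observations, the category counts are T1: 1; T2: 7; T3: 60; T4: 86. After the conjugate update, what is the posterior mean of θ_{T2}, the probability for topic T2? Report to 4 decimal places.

0.0636

The Dirichlet prior is conjugate to the Multinomial likelihood: each posterior αⱼ = prior αⱼ + observed count nⱼ.
Posterior concentration: (6.6, 11.0, 64.7, 90.6), total = 172.9.
E[θ_{T2}|data] = α_{T2}/Σα = 11.0/172.9 = 0.0636.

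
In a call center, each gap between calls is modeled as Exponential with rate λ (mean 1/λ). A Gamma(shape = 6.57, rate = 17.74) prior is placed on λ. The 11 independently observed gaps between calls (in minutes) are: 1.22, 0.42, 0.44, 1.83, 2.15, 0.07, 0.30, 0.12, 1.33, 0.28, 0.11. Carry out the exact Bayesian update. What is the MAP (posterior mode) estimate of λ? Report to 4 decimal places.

With a Gamma(shape α, rate β) prior on the exponential rate λ, the posterior after n observations with total T = Σxᵢ is Gamma(α+n, β+T).
Sum of observations T = 8.27 minutes; n = 11.
Posterior: Gamma(6.57+11, 17.74+8.27) = Gamma(17.57, 26.01).
Mode = (α−1)/β = 0.6371.

0.6371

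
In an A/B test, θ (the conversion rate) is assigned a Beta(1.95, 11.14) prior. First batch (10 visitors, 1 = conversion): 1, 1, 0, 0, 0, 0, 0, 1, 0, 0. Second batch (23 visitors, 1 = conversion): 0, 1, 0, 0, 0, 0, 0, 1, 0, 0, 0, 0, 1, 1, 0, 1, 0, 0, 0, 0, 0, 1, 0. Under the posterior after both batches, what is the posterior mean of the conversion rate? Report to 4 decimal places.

The Beta prior is conjugate to a Binomial/Bernoulli likelihood; the update adds successes to α and failures to β.
After batch 1: Beta(1.95+3, 11.14+7) = Beta(4.95, 18.14).
After batch 2: Beta(4.95+6, 18.14+17) = Beta(10.95, 35.14).
Posterior mean = α/(α+β) = 10.95/46.09 = 0.2376.

0.2376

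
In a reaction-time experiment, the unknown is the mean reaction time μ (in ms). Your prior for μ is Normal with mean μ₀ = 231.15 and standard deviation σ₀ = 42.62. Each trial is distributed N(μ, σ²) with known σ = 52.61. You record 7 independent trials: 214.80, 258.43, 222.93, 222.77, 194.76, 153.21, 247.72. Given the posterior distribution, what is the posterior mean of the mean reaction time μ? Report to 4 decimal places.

219.0156

For Normal data with known variance σ², a Normal(μ₀, σ₀²) prior on μ is conjugate. Posterior precision = 1/σ₀² + n/σ²; posterior mean is the precision-weighted average of μ₀ and x̄.
Σxᵢ = 214.80 + 258.43 + 222.93 + 222.77 + 194.76 + 153.21 + 247.72 = 1514.62, so n·x̄ = 1514.62.
σ₀² = 42.62² = 1816.4644, σ² = 52.61² = 2767.8121; σ² + n·σ₀² = 2767.8121 + 7·1816.4644 = 15483.0629.
Posterior mean = (μ₀/σ₀² + n·x̄/σ²)/(1/σ₀² + n/σ²) = (σ²·μ₀ + σ₀²·n·x̄)/(σ² + n·σ₀²) = (2767.8121·231.15 + 1816.4644·1514.62)/15483.0629 = 3391033.076443/15483.0629 = 219.0156.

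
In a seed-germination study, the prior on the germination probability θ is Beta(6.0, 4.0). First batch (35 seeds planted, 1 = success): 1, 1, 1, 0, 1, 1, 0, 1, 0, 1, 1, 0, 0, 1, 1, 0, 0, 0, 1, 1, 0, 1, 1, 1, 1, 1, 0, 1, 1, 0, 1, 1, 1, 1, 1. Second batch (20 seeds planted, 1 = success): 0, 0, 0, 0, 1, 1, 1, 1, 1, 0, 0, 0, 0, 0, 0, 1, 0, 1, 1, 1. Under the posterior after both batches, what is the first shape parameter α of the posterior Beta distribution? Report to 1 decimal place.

39.0

The Beta prior is conjugate to a Binomial/Bernoulli likelihood; the update adds successes to α and failures to β.
After batch 1: Beta(6.0+24, 4.0+11) = Beta(30.0, 15.0).
After batch 2: Beta(30.0+9, 15.0+11) = Beta(39.0, 26.0).
Posterior α = 39.0.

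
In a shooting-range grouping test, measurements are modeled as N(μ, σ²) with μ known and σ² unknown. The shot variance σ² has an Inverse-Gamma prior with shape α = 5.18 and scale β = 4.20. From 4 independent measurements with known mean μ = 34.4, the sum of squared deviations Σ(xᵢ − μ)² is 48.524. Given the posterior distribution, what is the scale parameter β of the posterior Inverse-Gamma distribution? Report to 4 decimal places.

With known mean μ and an Inverse-Gamma(α, β) prior on σ², the Normal likelihood is conjugate: posterior is Inv-Gamma(α + n/2, β + Σ(xᵢ−μ)²/2).
Posterior: Inv-Gamma(5.18 + 4/2, 4.20 + 48.524/2) = Inv-Gamma(7.18, 28.4620).
Posterior β = 28.4620.

28.4620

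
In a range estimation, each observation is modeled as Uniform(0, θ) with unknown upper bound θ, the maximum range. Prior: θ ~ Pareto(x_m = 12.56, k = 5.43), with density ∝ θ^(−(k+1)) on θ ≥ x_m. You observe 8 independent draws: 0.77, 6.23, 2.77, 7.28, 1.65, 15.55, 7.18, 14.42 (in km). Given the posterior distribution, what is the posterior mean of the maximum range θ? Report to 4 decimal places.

A Pareto(scale x_m, shape k) prior on the upper bound θ of Uniform(0, θ) is conjugate: posterior is Pareto(max(x_m, max xᵢ), k + n).
Sample maximum = 15.55; prior scale x_m = 12.56 → posterior scale = max = 15.55.
Posterior shape = 5.43 + 8 = 13.43.
E[θ|data] = k·x_m/(k−1) = 13.43·15.55/12.43 = 16.8010.

16.8010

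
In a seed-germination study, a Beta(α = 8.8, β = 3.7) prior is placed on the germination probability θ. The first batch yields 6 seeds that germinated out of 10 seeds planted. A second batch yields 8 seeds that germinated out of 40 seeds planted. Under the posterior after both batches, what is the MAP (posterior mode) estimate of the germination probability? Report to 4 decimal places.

0.3603

The Beta prior is conjugate to a Binomial/Bernoulli likelihood; the update adds successes to α and failures to β.
After batch 1: Beta(8.8+6, 3.7+4) = Beta(14.8, 7.7).
After batch 2: Beta(14.8+8, 7.7+32) = Beta(22.8, 39.7).
Mode of Beta(a,b) for a,b>1 is (a−1)/(a+b−2) = 21.8/60.5 = 0.3603.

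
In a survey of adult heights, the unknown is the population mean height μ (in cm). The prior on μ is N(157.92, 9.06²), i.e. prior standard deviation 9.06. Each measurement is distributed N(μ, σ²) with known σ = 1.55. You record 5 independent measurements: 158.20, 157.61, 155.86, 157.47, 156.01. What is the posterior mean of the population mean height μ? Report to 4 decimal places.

157.0352

For Normal data with known variance σ², a Normal(μ₀, σ₀²) prior on μ is conjugate. Posterior precision = 1/σ₀² + n/σ²; posterior mean is the precision-weighted average of μ₀ and x̄.
Σxᵢ = 158.20 + 157.61 + 155.86 + 157.47 + 156.01 = 785.15, so n·x̄ = 785.15.
σ₀² = 9.06² = 82.0836, σ² = 1.55² = 2.4025; σ² + n·σ₀² = 2.4025 + 5·82.0836 = 412.8205.
Posterior mean = (μ₀/σ₀² + n·x̄/σ²)/(1/σ₀² + n/σ²) = (σ²·μ₀ + σ₀²·n·x̄)/(σ² + n·σ₀²) = (2.4025·157.92 + 82.0836·785.15)/412.8205 = 64827.34134/412.8205 = 157.0352.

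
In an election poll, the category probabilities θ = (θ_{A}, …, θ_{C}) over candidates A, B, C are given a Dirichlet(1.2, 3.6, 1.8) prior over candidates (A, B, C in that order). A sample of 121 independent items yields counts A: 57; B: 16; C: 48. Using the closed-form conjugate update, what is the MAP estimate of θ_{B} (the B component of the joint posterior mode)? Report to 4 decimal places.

The Dirichlet prior is conjugate to the Multinomial likelihood: each posterior αⱼ = prior αⱼ + observed count nⱼ.
Posterior concentration: (58.2, 19.6, 49.8), total = 127.6.
Joint mode component: (α_{B}−1)/(Σα−K) = 18.6/124.6 = 0.1493.

0.1493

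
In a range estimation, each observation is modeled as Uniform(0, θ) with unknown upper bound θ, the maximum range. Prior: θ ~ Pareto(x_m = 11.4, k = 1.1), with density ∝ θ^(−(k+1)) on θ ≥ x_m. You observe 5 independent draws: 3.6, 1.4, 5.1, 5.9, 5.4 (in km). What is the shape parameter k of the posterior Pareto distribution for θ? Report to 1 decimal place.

A Pareto(scale x_m, shape k) prior on the upper bound θ of Uniform(0, θ) is conjugate: posterior is Pareto(max(x_m, max xᵢ), k + n).
Sample maximum = 5.9; prior scale x_m = 11.4 → posterior scale = max = 11.4.
Posterior shape = 1.1 + 5 = 6.1.
Posterior shape k = 6.1.

6.1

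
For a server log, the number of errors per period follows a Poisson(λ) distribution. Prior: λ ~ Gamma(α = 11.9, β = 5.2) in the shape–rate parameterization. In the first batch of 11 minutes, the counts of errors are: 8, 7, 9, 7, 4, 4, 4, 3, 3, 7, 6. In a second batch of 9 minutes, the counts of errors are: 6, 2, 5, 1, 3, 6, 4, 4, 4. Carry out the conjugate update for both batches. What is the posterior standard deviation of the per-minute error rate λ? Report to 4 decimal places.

With a Gamma(shape α, rate β) prior, the Poisson likelihood is conjugate: the posterior is Gamma(α + ΣXᵢ, β + n).
Batch 1: sum of counts S = 62 over n = 11 minutes.
After batch 1: Gamma(α+S, β+n) = Gamma(11.9+62, 5.2+11) = Gamma(73.9, 16.2).
Batch 2: sum of counts S = 35 over n = 9 minutes.
After batch 2: Gamma(α+S, β+n) = Gamma(73.9+35, 16.2+9) = Gamma(108.9, 25.2).
SD = √α/β = √108.9/25.2 = 0.4141.

0.4141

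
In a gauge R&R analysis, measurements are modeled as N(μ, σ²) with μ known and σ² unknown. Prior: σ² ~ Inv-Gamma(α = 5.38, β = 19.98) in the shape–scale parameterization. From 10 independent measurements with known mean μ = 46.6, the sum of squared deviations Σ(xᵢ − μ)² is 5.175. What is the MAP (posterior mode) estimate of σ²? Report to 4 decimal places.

1.9831

With known mean μ and an Inverse-Gamma(α, β) prior on σ², the Normal likelihood is conjugate: posterior is Inv-Gamma(α + n/2, β + Σ(xᵢ−μ)²/2).
Posterior: Inv-Gamma(5.38 + 10/2, 19.98 + 5.175/2) = Inv-Gamma(10.38, 22.5675).
Mode = β/(α+1) = 22.5675/11.38 = 1.9831.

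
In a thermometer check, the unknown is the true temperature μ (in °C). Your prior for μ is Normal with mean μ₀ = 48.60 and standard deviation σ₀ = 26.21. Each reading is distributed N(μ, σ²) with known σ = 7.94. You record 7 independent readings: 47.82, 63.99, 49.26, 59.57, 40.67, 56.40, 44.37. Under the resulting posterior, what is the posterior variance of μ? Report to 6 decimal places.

8.889683

For Normal data with known variance σ², a Normal(μ₀, σ₀²) prior on μ is conjugate. Posterior precision = 1/σ₀² + n/σ²; posterior mean is the precision-weighted average of μ₀ and x̄.
σ₀² = 26.21² = 686.9641, σ² = 7.94² = 63.0436; σ² + n·σ₀² = 63.0436 + 7·686.9641 = 4871.7923.
Posterior precision = 1/σ₀² + n/σ² = 1/686.9641 + 7/63.0436 = (σ² + n·σ₀²)/(σ₀²σ²) = 4871.7923/(686.9641·63.0436); posterior variance σₙ² = σ₀²σ²/(σ² + n·σ₀²) = 686.9641·63.0436/4871.7923 = 8.889683.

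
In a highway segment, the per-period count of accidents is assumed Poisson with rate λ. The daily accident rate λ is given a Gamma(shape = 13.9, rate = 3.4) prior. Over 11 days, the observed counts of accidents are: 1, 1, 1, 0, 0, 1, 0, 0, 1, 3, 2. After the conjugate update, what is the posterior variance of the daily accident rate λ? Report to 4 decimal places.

0.1153

With a Gamma(shape α, rate β) prior, the Poisson likelihood is conjugate: the posterior is Gamma(α + ΣXᵢ, β + n).
Sum of counts S = 10 over n = 11 days.
Posterior: Gamma(α+S, β+n) = Gamma(13.9+10, 3.4+11) = Gamma(23.9, 14.4).
Var = α/β² = 23.9/14.4² = 0.1153.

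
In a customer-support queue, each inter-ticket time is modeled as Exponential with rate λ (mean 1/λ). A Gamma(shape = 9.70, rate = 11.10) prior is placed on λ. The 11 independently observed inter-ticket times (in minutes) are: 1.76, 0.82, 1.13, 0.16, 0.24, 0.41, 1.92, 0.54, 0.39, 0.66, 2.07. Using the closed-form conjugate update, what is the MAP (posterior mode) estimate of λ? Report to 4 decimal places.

With a Gamma(shape α, rate β) prior on the exponential rate λ, the posterior after n observations with total T = Σxᵢ is Gamma(α+n, β+T).
Sum of observations T = 10.10 minutes; n = 11.
Posterior: Gamma(9.70+11, 11.10+10.10) = Gamma(20.70, 21.20).
Mode = (α−1)/β = 0.9292.

0.9292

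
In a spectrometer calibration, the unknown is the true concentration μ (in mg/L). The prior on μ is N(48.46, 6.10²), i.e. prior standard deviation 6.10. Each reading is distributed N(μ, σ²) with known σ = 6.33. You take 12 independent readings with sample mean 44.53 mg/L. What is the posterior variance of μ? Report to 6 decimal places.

For Normal data with known variance σ², a Normal(μ₀, σ₀²) prior on μ is conjugate. Posterior precision = 1/σ₀² + n/σ²; posterior mean is the precision-weighted average of μ₀ and x̄.
σ₀² = 6.10² = 37.21, σ² = 6.33² = 40.0689; σ² + n·σ₀² = 40.0689 + 12·37.21 = 486.5889.
Posterior precision = 1/σ₀² + n/σ² = 1/37.21 + 12/40.0689 = (σ² + n·σ₀²)/(σ₀²σ²) = 486.5889/(37.21·40.0689); posterior variance σₙ² = σ₀²σ²/(σ² + n·σ₀²) = 37.21·40.0689/486.5889 = 3.064114.

3.064114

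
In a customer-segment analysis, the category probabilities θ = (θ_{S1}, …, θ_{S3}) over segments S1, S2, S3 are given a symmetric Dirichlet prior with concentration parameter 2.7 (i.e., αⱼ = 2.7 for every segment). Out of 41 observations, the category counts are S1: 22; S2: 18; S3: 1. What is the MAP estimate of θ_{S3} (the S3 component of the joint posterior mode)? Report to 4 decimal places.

0.0586

The Dirichlet prior is conjugate to the Multinomial likelihood: each posterior αⱼ = prior αⱼ + observed count nⱼ.
Posterior concentration: (24.7, 20.7, 3.7), total = 49.1.
Joint mode component: (α_{S3}−1)/(Σα−K) = 2.7/46.1 = 0.0586.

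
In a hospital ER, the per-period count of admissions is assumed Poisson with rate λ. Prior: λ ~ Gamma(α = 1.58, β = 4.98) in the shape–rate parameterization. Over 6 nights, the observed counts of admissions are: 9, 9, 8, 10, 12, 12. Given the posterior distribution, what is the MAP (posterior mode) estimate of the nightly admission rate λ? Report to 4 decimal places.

5.5173

With a Gamma(shape α, rate β) prior, the Poisson likelihood is conjugate: the posterior is Gamma(α + ΣXᵢ, β + n).
Sum of counts S = 60 over n = 6 nights.
Posterior: Gamma(α+S, β+n) = Gamma(1.58+60, 4.98+6) = Gamma(61.58, 10.98).
Mode of Gamma(α,β) for α≥1 is (α−1)/β = 60.58/10.98 = 5.5173.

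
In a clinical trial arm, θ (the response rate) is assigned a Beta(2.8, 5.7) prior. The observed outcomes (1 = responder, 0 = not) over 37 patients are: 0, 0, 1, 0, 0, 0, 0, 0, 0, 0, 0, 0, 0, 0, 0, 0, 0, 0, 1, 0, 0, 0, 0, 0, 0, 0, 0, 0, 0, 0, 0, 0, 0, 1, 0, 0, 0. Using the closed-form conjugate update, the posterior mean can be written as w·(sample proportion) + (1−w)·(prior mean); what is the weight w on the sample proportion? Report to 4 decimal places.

The Beta prior is conjugate to a Binomial/Bernoulli likelihood; the update adds successes to α and failures to β.
Posterior mean = (α₀+k)/(α₀+β₀+n) = [n/(α₀+β₀+n)]·(k/n) + [(α₀+β₀)/(α₀+β₀+n)]·α₀/(α₀+β₀), so only n and the prior enter the weight.
The weight on the data is w = n/(α₀+β₀+n) = 37/(2.8+5.7+37) = 37/45.5 = 0.8132.

0.8132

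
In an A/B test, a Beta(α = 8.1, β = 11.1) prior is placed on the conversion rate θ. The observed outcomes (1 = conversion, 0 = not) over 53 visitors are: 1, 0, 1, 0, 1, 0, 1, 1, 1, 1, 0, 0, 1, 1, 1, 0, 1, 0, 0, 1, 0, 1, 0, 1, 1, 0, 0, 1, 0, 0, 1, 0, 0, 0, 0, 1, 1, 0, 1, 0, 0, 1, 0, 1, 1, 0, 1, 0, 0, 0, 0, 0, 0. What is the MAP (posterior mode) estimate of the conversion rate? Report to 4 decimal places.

0.4430

The Beta prior is conjugate to a Binomial/Bernoulli likelihood; the update adds successes to α and failures to β.
Posterior: Beta(α+k, β+n−k) = Beta(8.1+24, 11.1+29) = Beta(32.1, 40.1).
Mode of Beta(a,b) for a,b>1 is (a−1)/(a+b−2) = 31.1/70.2 = 0.4430.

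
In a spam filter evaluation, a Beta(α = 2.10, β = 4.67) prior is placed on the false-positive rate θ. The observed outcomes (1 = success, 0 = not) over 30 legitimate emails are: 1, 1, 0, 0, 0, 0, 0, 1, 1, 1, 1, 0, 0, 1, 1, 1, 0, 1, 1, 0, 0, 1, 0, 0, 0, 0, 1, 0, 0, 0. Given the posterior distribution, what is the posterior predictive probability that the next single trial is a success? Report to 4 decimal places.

The Beta prior is conjugate to a Binomial/Bernoulli likelihood; the update adds successes to α and failures to β.
Posterior: Beta(α+k, β+n−k) = Beta(2.10+13, 4.67+17) = Beta(15.10, 21.67).
For a single future Bernoulli trial, P(success | data) = α/(α+β) = 0.4107.

0.4107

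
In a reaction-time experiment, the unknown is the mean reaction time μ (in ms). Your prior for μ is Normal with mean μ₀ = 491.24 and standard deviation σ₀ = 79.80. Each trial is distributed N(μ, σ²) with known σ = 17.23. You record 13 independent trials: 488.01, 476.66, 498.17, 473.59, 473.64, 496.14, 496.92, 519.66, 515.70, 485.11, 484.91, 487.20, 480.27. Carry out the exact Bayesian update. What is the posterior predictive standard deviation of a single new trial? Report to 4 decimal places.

17.8781

For Normal data with known variance σ², a Normal(μ₀, σ₀²) prior on μ is conjugate. Posterior precision = 1/σ₀² + n/σ²; posterior mean is the precision-weighted average of μ₀ and x̄.
σ₀² = 79.80² = 6368.04, σ² = 17.23² = 296.8729; σ² + n·σ₀² = 296.8729 + 13·6368.04 = 83081.3929.
Posterior precision = 1/σ₀² + n/σ² = 1/6368.04 + 13/296.8729 = (σ² + n·σ₀²)/(σ₀²σ²) = 83081.3929/(6368.04·296.8729); posterior variance σₙ² = σ₀²σ²/(σ² + n·σ₀²) = 6368.04·296.8729/83081.3929 = 22.754776.
Predictive variance for one new observation = σₙ² + σ² = 6368.04·296.8729/83081.3929 + 296.8729 = σ²·(σ₀² + 83081.3929)/83081.3929 = 296.8729·89449.4329/83081.3929 = 319.627676; SD = √(296.8729·89449.4329/83081.3929) = 17.8781.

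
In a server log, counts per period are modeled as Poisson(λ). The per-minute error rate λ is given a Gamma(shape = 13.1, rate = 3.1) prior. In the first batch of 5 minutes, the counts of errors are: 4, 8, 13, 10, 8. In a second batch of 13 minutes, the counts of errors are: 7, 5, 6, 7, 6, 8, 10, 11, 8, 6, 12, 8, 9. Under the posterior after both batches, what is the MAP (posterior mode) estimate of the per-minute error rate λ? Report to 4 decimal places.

With a Gamma(shape α, rate β) prior, the Poisson likelihood is conjugate: the posterior is Gamma(α + ΣXᵢ, β + n).
Batch 1: sum of counts S = 43 over n = 5 minutes.
After batch 1: Gamma(α+S, β+n) = Gamma(13.1+43, 3.1+5) = Gamma(56.1, 8.1).
Batch 2: sum of counts S = 103 over n = 13 minutes.
After batch 2: Gamma(α+S, β+n) = Gamma(56.1+103, 8.1+13) = Gamma(159.1, 21.1).
Mode of Gamma(α,β) for α≥1 is (α−1)/β = 158.1/21.1 = 7.4929.

7.4929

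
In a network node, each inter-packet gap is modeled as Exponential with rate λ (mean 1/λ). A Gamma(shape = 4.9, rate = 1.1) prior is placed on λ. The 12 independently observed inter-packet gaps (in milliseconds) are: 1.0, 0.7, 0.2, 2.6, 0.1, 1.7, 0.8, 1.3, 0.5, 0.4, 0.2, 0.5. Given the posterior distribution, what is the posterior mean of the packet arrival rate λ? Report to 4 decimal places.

With a Gamma(shape α, rate β) prior on the exponential rate λ, the posterior after n observations with total T = Σxᵢ is Gamma(α+n, β+T).
Sum of observations T = 10.0 milliseconds; n = 12.
Posterior: Gamma(4.9+12, 1.1+10.0) = Gamma(16.9, 11.1).
Posterior mean of λ = α/β = 16.9/11.1 = 1.5225.

1.5225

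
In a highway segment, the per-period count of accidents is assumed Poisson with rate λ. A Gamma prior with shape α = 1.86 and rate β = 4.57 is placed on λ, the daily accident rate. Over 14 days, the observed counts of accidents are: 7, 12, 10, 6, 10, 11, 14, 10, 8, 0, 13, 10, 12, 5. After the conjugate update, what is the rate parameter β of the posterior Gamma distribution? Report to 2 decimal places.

18.57

With a Gamma(shape α, rate β) prior, the Poisson likelihood is conjugate: the posterior is Gamma(α + ΣXᵢ, β + n).
Sum of counts S = 128 over n = 14 days.
Posterior: Gamma(α+S, β+n) = Gamma(1.86+128, 4.57+14) = Gamma(129.86, 18.57).
Posterior β = 18.57.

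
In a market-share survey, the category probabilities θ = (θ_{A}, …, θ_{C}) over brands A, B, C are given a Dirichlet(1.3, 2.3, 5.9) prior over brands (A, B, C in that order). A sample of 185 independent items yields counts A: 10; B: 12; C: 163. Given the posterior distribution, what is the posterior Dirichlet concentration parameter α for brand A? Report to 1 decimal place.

The Dirichlet prior is conjugate to the Multinomial likelihood: each posterior αⱼ = prior αⱼ + observed count nⱼ.
Posterior concentration: (11.3, 14.3, 168.9), total = 194.5.
α_{A} = 1.3 + 10 = 11.3.

11.3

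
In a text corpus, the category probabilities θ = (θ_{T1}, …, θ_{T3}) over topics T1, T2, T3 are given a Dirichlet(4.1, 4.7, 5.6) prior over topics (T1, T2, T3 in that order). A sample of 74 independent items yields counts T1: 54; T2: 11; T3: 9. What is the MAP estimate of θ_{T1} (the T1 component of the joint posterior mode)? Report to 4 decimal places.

0.6686

The Dirichlet prior is conjugate to the Multinomial likelihood: each posterior αⱼ = prior αⱼ + observed count nⱼ.
Posterior concentration: (58.1, 15.7, 14.6), total = 88.4.
Joint mode component: (α_{T1}−1)/(Σα−K) = 57.1/85.4 = 0.6686.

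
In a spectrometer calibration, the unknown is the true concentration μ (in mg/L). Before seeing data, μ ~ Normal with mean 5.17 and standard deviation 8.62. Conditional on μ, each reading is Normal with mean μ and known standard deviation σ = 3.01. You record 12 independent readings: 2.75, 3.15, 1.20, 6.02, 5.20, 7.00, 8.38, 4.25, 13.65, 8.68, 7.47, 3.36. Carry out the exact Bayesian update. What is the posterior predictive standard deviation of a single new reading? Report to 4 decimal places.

3.1317

For Normal data with known variance σ², a Normal(μ₀, σ₀²) prior on μ is conjugate. Posterior precision = 1/σ₀² + n/σ²; posterior mean is the precision-weighted average of μ₀ and x̄.
σ₀² = 8.62² = 74.3044, σ² = 3.01² = 9.0601; σ² + n·σ₀² = 9.0601 + 12·74.3044 = 900.7129.
Posterior precision = 1/σ₀² + n/σ² = 1/74.3044 + 12/9.0601 = (σ² + n·σ₀²)/(σ₀²σ²) = 900.7129/(74.3044·9.0601); posterior variance σₙ² = σ₀²σ²/(σ² + n·σ₀²) = 74.3044·9.0601/900.7129 = 0.747414.
Predictive variance for one new observation = σₙ² + σ² = 74.3044·9.0601/900.7129 + 9.0601 = σ²·(σ₀² + 900.7129)/900.7129 = 9.0601·975.0173/900.7129 = 9.807514; SD = √(9.0601·975.0173/900.7129) = 3.1317.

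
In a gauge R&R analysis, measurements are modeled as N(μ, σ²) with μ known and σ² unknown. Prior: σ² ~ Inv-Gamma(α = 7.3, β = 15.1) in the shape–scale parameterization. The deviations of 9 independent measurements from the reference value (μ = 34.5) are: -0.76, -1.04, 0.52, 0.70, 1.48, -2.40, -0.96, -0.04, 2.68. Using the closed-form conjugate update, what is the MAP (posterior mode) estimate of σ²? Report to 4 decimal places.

1.9014

With known mean μ and an Inverse-Gamma(α, β) prior on σ², the Normal likelihood is conjugate: posterior is Inv-Gamma(α + n/2, β + Σ(xᵢ−μ)²/2).
Σ(xᵢ−μ)² = (-0.76)² + (-1.04)² + (0.52)² + (0.70)² + (1.48)² + (-2.40)² + (-0.96)² + (-0.04)² + (2.68)² = 18.4756.
Posterior: Inv-Gamma(7.3 + 9/2, 15.1 + 18.4756/2) = Inv-Gamma(11.80, 24.33780).
Mode = β/(α+1) = 24.33780/12.80 = 1.9014.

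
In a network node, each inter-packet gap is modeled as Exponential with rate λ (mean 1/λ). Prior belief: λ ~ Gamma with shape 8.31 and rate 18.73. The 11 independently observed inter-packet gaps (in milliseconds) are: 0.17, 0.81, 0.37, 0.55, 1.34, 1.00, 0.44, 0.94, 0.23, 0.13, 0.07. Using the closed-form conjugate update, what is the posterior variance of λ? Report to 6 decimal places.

With a Gamma(shape α, rate β) prior on the exponential rate λ, the posterior after n observations with total T = Σxᵢ is Gamma(α+n, β+T).
Sum of observations T = 6.05 milliseconds; n = 11.
Posterior: Gamma(8.31+11, 18.73+6.05) = Gamma(19.31, 24.78).
Var = α/β² = 0.031447.

0.031447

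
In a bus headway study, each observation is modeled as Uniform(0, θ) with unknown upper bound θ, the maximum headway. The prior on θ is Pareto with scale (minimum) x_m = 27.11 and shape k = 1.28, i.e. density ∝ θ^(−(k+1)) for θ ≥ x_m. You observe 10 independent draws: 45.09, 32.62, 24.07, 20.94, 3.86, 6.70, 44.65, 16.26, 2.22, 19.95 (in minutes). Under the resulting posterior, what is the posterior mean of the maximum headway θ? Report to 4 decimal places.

49.4762

A Pareto(scale x_m, shape k) prior on the upper bound θ of Uniform(0, θ) is conjugate: posterior is Pareto(max(x_m, max xᵢ), k + n).
Sample maximum = 45.09; prior scale x_m = 27.11 → posterior scale = max = 45.09.
Posterior shape = 1.28 + 10 = 11.28.
E[θ|data] = k·x_m/(k−1) = 11.28·45.09/10.28 = 49.4762.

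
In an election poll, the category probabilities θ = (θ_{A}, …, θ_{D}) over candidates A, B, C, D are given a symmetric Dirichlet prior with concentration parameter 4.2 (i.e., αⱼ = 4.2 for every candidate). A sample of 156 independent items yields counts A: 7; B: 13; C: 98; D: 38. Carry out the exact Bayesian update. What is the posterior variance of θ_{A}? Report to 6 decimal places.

0.000349

The Dirichlet prior is conjugate to the Multinomial likelihood: each posterior αⱼ = prior αⱼ + observed count nⱼ.
Posterior concentration: (11.2, 17.2, 102.2, 42.2), total = 172.8.
Var[θ_j] = α_j(Σα−α_j)/((Σα)²(Σα+1)) = 11.2·161.6/(172.8²·173.8) = 0.000349.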